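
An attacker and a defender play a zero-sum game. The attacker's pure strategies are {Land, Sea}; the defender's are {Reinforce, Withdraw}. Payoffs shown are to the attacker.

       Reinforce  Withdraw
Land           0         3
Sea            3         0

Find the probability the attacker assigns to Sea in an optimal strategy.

1/2

Row minima: Land → 0, Sea → 0; maximin = 0.
Column maxima: Reinforce → 3, Withdraw → 3; minimax = 3.
0 ≠ 3, so there is no saddle point; optimal play is mixed.
Let the attacker play Land with probability p. Expected payoff against Reinforce: 0p + 3(1−p) = −3p + 3; against Withdraw: 3p + 0(1−p) = 3p.
Setting these equal: −3p + 3 = 3p ⇒ −6p = -3 ⇒ p = 1/2, and the value is (-3)·(1/2) + 3 = 3/2.
For the defender: with q = P(Reinforce), equating Land's and Sea's payoffs gives −3q + 3 = 3q ⇒ q = 1/2.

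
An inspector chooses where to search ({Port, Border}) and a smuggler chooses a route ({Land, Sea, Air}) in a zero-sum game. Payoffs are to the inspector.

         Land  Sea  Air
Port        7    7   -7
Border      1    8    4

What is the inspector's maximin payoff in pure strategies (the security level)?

Row minima: Port → -7, Border → 1.
The best of these is 1.

1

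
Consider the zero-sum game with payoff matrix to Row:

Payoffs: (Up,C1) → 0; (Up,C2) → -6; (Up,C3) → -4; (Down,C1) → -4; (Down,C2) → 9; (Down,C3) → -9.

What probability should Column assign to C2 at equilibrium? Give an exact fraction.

1/4

Row minima: Up → -6, Down → -9; maximin = -6.
Column maxima: C1 → 0, C2 → 9, C3 → -4; minimax = -4.
-6 ≠ -4, so there is no saddle point; optimal play is mixed.
C1 is strictly dominated by C3 (it gives Row strictly more in every row), so Column never plays it.
On the remaining 2×2 (Up, Down vs C2, C3):
Let Row play Up with probability p. Expected payoff against C2: (-6)p + 9(1−p) = −15p + 9; against C3: (-4)p + (-9)(1−p) = 5p − 9.
Setting these equal: −15p + 9 = 5p − 9 ⇒ −20p = -18 ⇒ p = 9/10, and the value is (-15)·(9/10) + 9 = -9/2.
For Column: with q = P(C2), equating Up's and Down's payoffs gives −2q − 4 = 18q − 9 ⇒ q = 1/4.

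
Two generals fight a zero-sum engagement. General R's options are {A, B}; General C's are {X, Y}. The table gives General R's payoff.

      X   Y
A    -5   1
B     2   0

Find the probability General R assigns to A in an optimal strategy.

Row minima: A → -5, B → 0; maximin = 0.
Column maxima: X → 2, Y → 1; minimax = 1.
0 ≠ 1, so there is no saddle point; optimal play is mixed.
Let General R play A with probability p. Expected payoff against X: (-5)p + 2(1−p) = −7p + 2; against Y: 1p + 0(1−p) = p.
Setting these equal: −7p + 2 = p ⇒ −8p = -2 ⇒ p = 1/4, and the value is (-7)·(1/4) + 2 = 1/4.
For General C: with q = P(X), equating A's and B's payoffs gives −6q + 1 = 2q ⇒ q = 1/8.

1/4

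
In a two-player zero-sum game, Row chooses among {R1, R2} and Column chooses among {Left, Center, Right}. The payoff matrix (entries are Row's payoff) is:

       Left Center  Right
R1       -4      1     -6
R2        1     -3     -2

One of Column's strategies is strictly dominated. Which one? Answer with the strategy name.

Right holds Row's payoff strictly below Left in every row: -6 < -4, -2 < 1.
So Left is strictly dominated for Column.

Left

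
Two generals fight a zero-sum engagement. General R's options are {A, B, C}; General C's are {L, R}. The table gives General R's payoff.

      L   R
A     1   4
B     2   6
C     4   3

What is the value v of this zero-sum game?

18/5

Row minima: A → 1, B → 2, C → 3; maximin = 3.
Column maxima: L → 4, R → 6; minimax = 4.
3 ≠ 4, so there is no saddle point; optimal play is mixed.
A is strictly dominated by B, so General R never plays it.
On the remaining 2×2 (B, C vs L, R):
Let General R play B with probability p. Expected payoff against L: 2p + 4(1−p) = −2p + 4; against R: 6p + 3(1−p) = 3p + 3.
Setting these equal: −2p + 4 = 3p + 3 ⇒ −5p = -1 ⇒ p = 1/5, and the value is (-2)·(1/5) + 4 = 18/5.
For General C: with q = P(L), equating B's and C's payoffs gives −4q + 6 = q + 3 ⇒ q = 3/5.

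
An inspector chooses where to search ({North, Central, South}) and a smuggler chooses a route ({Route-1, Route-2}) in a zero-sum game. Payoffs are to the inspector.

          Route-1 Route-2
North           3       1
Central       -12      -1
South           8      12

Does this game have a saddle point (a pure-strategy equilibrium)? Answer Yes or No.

Yes

Row minima: North → 1, Central → -12, South → 8; maximin = 8.
Column maxima: Route-1 → 8, Route-2 → 12; minimax = 8.
maximin = minimax = 8, so a saddle point exists.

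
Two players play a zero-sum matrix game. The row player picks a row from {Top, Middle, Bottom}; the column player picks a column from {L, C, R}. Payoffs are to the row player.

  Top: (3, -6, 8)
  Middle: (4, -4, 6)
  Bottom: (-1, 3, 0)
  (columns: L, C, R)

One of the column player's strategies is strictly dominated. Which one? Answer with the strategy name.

L holds the row player's payoff strictly below R in every row: 3 < 8, 4 < 6, -1 < 0.
So R is strictly dominated for the column player.

R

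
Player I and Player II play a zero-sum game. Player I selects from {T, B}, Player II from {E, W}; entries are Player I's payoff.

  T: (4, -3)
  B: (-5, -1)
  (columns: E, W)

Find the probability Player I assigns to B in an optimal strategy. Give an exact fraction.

Row minima: T → -3, B → -5; maximin = -3.
Column maxima: E → 4, W → -1; minimax = -1.
-3 ≠ -1, so there is no saddle point; optimal play is mixed.
Let Player I play T with probability p. Expected payoff against E: 4p + (-5)(1−p) = 9p − 5; against W: (-3)p + (-1)(1−p) = −2p − 1.
Setting these equal: 9p − 5 = −2p − 1 ⇒ 11p = 4 ⇒ p = 4/11, and the value is (9)·(4/11) − 5 = -19/11.
For Player II: with q = P(E), equating T's and B's payoffs gives 7q − 3 = −4q − 1 ⇒ q = 2/11.

7/11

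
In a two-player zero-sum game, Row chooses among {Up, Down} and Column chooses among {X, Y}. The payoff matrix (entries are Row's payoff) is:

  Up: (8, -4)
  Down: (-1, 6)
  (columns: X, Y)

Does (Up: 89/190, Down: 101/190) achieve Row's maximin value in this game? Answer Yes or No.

Against X this mix gives (89/190)·8 + (101/190)·(-1) = 611/190.
Against Y this mix gives (89/190)·(-4) + (101/190)·6 = 25/19.
Column will play Y, holding Row to 25/19. Shifting weight toward the row that does better against Y would raise this floor (the equalizing mix achieves 44/19 against both Y and X), so the proposed strategy is not optimal.

No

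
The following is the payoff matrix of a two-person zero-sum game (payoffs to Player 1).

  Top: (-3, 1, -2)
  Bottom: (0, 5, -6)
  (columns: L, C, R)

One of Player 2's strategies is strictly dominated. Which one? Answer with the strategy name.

C

L holds Player 1's payoff strictly below C in every row: -3 < 1, 0 < 5.
So C is strictly dominated for Player 2.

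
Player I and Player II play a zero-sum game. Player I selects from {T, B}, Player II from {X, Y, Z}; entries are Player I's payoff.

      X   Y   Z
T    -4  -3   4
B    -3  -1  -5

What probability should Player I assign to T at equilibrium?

Row minima: T → -4, B → -5; maximin = -4.
Column maxima: X → -3, Y → -1, Z → 4; minimax = -3.
-4 ≠ -3, so there is no saddle point; optimal play is mixed.
Y is strictly dominated by X (it gives Player I strictly more in every row), so Player II never plays it.
On the remaining 2×2 (T, B vs X, Z):
Let Player I play T with probability p. Expected payoff against X: (-4)p + (-3)(1−p) = −p − 3; against Z: 4p + (-5)(1−p) = 9p − 5.
Setting these equal: −p − 3 = 9p − 5 ⇒ −10p = -2 ⇒ p = 1/5, and the value is (-1)·(1/5) − 3 = -16/5.
For Player II: with q = P(X), equating T's and B's payoffs gives −8q + 4 = 2q − 5 ⇒ q = 9/10.

1/5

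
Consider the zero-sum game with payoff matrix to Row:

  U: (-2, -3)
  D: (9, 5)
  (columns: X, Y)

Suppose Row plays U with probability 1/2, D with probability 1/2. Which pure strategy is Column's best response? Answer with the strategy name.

If Column plays X, Row's expected payoff is (1/2)·(-2) + (1/2)·9 = 7/2.
If Column plays Y, Row's expected payoff is (1/2)·(-3) + (1/2)·5 = 1.
Column minimizes Row's payoff; the smallest is 1, so the best response is Y.

Y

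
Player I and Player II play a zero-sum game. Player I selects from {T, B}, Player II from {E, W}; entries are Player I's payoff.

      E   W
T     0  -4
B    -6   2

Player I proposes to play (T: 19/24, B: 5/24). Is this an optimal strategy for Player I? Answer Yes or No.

No

Against E this mix gives (19/24)·0 + (5/24)·(-6) = -5/4.
Against W this mix gives (19/24)·(-4) + (5/24)·2 = -11/4.
Player II will play W, holding Player I to -11/4. Shifting weight toward the row that does better against W would raise this floor (the equalizing mix achieves -2 against both W and E), so the proposed strategy is not optimal.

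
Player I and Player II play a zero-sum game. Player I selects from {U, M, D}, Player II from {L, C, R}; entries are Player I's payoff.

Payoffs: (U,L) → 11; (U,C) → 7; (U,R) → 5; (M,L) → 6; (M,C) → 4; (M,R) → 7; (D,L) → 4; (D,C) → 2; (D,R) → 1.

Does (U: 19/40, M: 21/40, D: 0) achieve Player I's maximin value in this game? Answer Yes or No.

No

Against L this mix gives (19/40)·11 + (21/40)·6 = 67/8.
Against C this mix gives (19/40)·7 + (21/40)·4 = 217/40.
Against R this mix gives (19/40)·5 + (21/40)·7 = 121/20.
Player II will play C, holding Player I to 217/40. Shifting weight toward the row that does better against C would raise this floor (the equalizing mix achieves 29/5 against both C and R), so the proposed strategy is not optimal.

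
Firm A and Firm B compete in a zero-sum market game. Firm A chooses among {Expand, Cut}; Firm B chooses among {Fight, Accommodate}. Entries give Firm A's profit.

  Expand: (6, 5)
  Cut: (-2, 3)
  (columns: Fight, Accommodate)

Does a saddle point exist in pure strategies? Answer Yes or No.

Yes

Row minima: Expand → 5, Cut → -2; maximin = 5.
Column maxima: Fight → 6, Accommodate → 5; minimax = 5.
maximin = minimax = 5, so a saddle point exists.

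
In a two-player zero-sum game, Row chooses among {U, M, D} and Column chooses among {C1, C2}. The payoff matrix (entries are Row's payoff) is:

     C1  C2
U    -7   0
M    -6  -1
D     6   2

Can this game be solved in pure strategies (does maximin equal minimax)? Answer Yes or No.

Yes

Row minima: U → -7, M → -6, D → 2; maximin = 2.
Column maxima: C1 → 6, C2 → 2; minimax = 2.
maximin = minimax = 2, so a saddle point exists.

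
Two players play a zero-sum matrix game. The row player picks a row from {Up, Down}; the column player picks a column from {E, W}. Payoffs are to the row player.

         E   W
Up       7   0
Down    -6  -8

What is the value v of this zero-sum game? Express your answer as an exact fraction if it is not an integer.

0

Row minima: Up → 0, Down → -8; maximin = 0.
Column maxima: E → 7, W → 0; minimax = 0.
Since maximin = minimax = 0, there is a saddle point and the value is 0.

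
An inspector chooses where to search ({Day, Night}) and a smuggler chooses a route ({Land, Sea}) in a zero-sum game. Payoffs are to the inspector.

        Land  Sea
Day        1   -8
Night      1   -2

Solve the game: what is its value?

Row minima: Day → -8, Night → -2; maximin = -2.
Column maxima: Land → 1, Sea → -2; minimax = -2.
Since maximin = minimax = -2, there is a saddle point and the value is -2.

-2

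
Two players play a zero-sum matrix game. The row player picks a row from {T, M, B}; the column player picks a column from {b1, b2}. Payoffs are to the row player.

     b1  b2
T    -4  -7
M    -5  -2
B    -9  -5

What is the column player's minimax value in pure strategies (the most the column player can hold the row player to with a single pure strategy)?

-4

Column maxima: b1 → -4, b2 → -2.
The smallest of these is -4.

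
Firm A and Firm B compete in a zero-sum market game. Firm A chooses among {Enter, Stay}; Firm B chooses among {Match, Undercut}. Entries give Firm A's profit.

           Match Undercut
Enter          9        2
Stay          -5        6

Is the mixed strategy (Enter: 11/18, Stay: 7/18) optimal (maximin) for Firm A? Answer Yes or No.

Against Match this mix gives (11/18)·9 + (7/18)·(-5) = 32/9.
Against Undercut this mix gives (11/18)·2 + (7/18)·6 = 32/9.
All of Firm B's active replies (Match, Undercut) yield 32/9, and no column does worse for Firm A. The mix makes Firm B indifferent and guarantees 32/9, so it is optimal.

Yes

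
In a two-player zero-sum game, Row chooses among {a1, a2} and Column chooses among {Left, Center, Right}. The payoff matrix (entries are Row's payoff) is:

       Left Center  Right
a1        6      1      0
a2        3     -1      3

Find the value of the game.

3/5

Row minima: a1 → 0, a2 → -1; maximin = 0.
Column maxima: Left → 6, Center → 1, Right → 3; minimax = 1.
0 ≠ 1, so there is no saddle point; optimal play is mixed.
Left is strictly dominated by Center (it gives Row strictly more in every row), so Column never plays it.
On the remaining 2×2 (a1, a2 vs Center, Right):
Let Row play a1 with probability p. Expected payoff against Center: 1p + (-1)(1−p) = 2p − 1; against Right: 0p + 3(1−p) = −3p + 3.
Setting these equal: 2p − 1 = −3p + 3 ⇒ 5p = 4 ⇒ p = 4/5, and the value is (2)·(4/5) − 1 = 3/5.
For Column: with q = P(Center), equating a1's and a2's payoffs gives q = −4q + 3 ⇒ q = 3/5.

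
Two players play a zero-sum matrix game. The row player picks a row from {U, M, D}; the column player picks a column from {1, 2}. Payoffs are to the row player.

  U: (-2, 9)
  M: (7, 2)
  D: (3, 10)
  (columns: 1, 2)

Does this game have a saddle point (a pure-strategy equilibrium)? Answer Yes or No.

Row minima: U → -2, M → 2, D → 3; maximin = 3.
Column maxima: 1 → 7, 2 → 10; minimax = 7.
3 ≠ 7, so no pure-strategy equilibrium exists.

No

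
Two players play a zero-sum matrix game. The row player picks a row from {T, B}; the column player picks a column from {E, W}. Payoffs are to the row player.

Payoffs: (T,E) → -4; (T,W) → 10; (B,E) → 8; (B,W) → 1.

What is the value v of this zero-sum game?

4

Row minima: T → -4, B → 1; maximin = 1.
Column maxima: E → 8, W → 10; minimax = 8.
1 ≠ 8, so there is no saddle point; optimal play is mixed.
Let the row player play T with probability p. Expected payoff against E: (-4)p + 8(1−p) = −12p + 8; against W: 10p + 1(1−p) = 9p + 1.
Setting these equal: −12p + 8 = 9p + 1 ⇒ −21p = -7 ⇒ p = 1/3, and the value is (-12)·(1/3) + 8 = 4.
For the column player: with q = P(E), equating T's and B's payoffs gives −14q + 10 = 7q + 1 ⇒ q = 3/7.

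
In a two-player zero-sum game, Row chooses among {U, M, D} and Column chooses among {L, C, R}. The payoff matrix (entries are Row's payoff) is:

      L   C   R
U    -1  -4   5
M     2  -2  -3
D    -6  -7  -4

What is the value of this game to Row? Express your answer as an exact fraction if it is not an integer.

-11/5

Row minima: U → -4, M → -3, D → -7; maximin = -3.
Column maxima: L → 2, C → -2, R → 5; minimax = -2.
-3 ≠ -2, so there is no saddle point; optimal play is mixed.
D is strictly dominated by U, so Row never plays it.
L is strictly dominated by C (it gives Row strictly more in every row), so Column never plays it.
On the remaining 2×2 (U, M vs C, R):
Let Row play U with probability p. Expected payoff against C: (-4)p + (-2)(1−p) = −2p − 2; against R: 5p + (-3)(1−p) = 8p − 3.
Setting these equal: −2p − 2 = 8p − 3 ⇒ −10p = -1 ⇒ p = 1/10, and the value is (-2)·(1/10) − 2 = -11/5.
For Column: with q = P(C), equating U's and M's payoffs gives −9q + 5 = q − 3 ⇒ q = 4/5.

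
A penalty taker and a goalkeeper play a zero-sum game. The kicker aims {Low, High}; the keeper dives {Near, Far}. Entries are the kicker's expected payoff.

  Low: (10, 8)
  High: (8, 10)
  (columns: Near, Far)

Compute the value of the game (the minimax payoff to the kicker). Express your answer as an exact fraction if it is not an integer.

Row minima: Low → 8, High → 8; maximin = 8.
Column maxima: Near → 10, Far → 10; minimax = 10.
8 ≠ 10, so there is no saddle point; optimal play is mixed.
Let the kicker play Low with probability p. Expected payoff against Near: 10p + 8(1−p) = 2p + 8; against Far: 8p + 10(1−p) = −2p + 10.
Setting these equal: 2p + 8 = −2p + 10 ⇒ 4p = 2 ⇒ p = 1/2, and the value is (2)·(1/2) + 8 = 9.
For the keeper: with q = P(Near), equating Low's and High's payoffs gives 2q + 8 = −2q + 10 ⇒ q = 1/2.

9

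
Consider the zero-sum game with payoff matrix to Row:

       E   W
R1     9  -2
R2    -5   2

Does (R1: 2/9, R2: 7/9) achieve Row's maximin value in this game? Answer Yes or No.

No

Against E this mix gives (2/9)·9 + (7/9)·(-5) = -17/9.
Against W this mix gives (2/9)·(-2) + (7/9)·2 = 10/9.
Column will play E, holding Row to -17/9. Shifting weight toward the row that does better against E would raise this floor (the equalizing mix achieves 4/9 against both E and W), so the proposed strategy is not optimal.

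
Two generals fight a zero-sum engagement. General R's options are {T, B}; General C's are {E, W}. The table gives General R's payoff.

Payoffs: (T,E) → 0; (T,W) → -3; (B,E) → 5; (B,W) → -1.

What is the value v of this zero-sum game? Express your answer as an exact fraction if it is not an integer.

-1

Row minima: T → -3, B → -1; maximin = -1.
Column maxima: E → 5, W → -1; minimax = -1.
Since maximin = minimax = -1, there is a saddle point and the value is -1.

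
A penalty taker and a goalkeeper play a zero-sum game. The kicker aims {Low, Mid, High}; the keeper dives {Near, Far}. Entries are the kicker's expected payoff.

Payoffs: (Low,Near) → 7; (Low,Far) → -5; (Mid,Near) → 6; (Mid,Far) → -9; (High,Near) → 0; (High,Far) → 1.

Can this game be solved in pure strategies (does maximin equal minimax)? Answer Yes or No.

Row minima: Low → -5, Mid → -9, High → 0; maximin = 0.
Column maxima: Near → 7, Far → 1; minimax = 1.
0 ≠ 1, so no pure-strategy equilibrium exists.

No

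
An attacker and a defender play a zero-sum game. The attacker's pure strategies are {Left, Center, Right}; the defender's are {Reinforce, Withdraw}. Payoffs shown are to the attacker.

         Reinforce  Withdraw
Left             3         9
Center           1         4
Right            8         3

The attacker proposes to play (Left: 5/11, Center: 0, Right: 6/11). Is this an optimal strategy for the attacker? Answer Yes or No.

Against Reinforce this mix gives (5/11)·3 + (6/11)·8 = 63/11.
Against Withdraw this mix gives (5/11)·9 + (6/11)·3 = 63/11.
All of the defender's active replies (Reinforce, Withdraw) yield 63/11, and no column does worse for the attacker. The mix makes the defender indifferent and guarantees 63/11, so it is optimal.

Yes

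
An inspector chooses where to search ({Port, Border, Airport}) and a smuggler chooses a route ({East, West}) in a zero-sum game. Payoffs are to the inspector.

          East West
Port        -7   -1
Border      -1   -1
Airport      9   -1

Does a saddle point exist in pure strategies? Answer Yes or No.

Yes

Row minima: Port → -7, Border → -1, Airport → -1; maximin = -1.
Column maxima: East → 9, West → -1; minimax = -1.
maximin = minimax = -1, so a saddle point exists.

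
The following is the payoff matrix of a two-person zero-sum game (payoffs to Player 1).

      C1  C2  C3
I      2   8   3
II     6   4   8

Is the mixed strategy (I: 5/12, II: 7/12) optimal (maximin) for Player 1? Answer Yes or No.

No

Against C1 this mix gives (5/12)·2 + (7/12)·6 = 13/3.
Against C2 this mix gives (5/12)·8 + (7/12)·4 = 17/3.
Against C3 this mix gives (5/12)·3 + (7/12)·8 = 71/12.
Player 2 will play C1, holding Player 1 to 13/3. Shifting weight toward the row that does better against C1 would raise this floor (the equalizing mix achieves 5 against both C1 and C2), so the proposed strategy is not optimal.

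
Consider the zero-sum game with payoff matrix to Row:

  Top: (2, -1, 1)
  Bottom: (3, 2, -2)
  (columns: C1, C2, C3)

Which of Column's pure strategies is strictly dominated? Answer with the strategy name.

C1

C2 holds Row's payoff strictly below C1 in every row: -1 < 2, 2 < 3.
So C1 is strictly dominated for Column.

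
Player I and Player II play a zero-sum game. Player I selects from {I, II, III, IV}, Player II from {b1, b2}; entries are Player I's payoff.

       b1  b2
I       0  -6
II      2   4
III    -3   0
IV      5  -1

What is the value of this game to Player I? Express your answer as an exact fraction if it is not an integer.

Row minima: I → -6, II → 2, III → -3, IV → -1; maximin = 2.
Column maxima: b1 → 5, b2 → 4; minimax = 4.
2 ≠ 4, so there is no saddle point; optimal play is mixed.
I is strictly dominated by II, so Player I never plays it.
III is strictly dominated by II, so Player I never plays it.
On the remaining 2×2 (II, IV vs b1, b2):
Let Player I play II with probability p. Expected payoff against b1: 2p + 5(1−p) = −3p + 5; against b2: 4p + (-1)(1−p) = 5p − 1.
Setting these equal: −3p + 5 = 5p − 1 ⇒ −8p = -6 ⇒ p = 3/4, and the value is (-3)·(3/4) + 5 = 11/4.
For Player II: with q = P(b1), equating II's and IV's payoffs gives −2q + 4 = 6q − 1 ⇒ q = 5/8.

11/4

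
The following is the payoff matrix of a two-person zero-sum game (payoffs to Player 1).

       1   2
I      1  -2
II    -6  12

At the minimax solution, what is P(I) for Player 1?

6/7

Row minima: I → -2, II → -6; maximin = -2.
Column maxima: 1 → 1, 2 → 12; minimax = 1.
-2 ≠ 1, so there is no saddle point; optimal play is mixed.
Let Player 1 play I with probability p. Expected payoff against 1: 1p + (-6)(1−p) = 7p − 6; against 2: (-2)p + 12(1−p) = −14p + 12.
Setting these equal: 7p − 6 = −14p + 12 ⇒ 21p = 18 ⇒ p = 6/7, and the value is (7)·(6/7) − 6 = 0.
For Player 2: with q = P(1), equating I's and II's payoffs gives 3q − 2 = −18q + 12 ⇒ q = 2/3.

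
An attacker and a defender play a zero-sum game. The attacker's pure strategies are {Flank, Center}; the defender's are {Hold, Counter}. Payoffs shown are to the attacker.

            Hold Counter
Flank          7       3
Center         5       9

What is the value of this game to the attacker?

6

Row minima: Flank → 3, Center → 5; maximin = 5.
Column maxima: Hold → 7, Counter → 9; minimax = 7.
5 ≠ 7, so there is no saddle point; optimal play is mixed.
Let the attacker play Flank with probability p. Expected payoff against Hold: 7p + 5(1−p) = 2p + 5; against Counter: 3p + 9(1−p) = −6p + 9.
Setting these equal: 2p + 5 = −6p + 9 ⇒ 8p = 4 ⇒ p = 1/2, and the value is (2)·(1/2) + 5 = 6.
For the defender: with q = P(Hold), equating Flank's and Center's payoffs gives 4q + 3 = −4q + 9 ⇒ q = 3/4.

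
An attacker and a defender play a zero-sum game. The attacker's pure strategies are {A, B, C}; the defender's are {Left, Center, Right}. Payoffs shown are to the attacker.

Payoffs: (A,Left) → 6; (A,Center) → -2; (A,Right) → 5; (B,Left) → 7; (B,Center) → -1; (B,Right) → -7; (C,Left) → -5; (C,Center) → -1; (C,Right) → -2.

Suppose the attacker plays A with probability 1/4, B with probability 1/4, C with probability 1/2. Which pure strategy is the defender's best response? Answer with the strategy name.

Right

If the defender plays Left, the attacker's expected payoff is (1/4)·6 + (1/4)·7 + (1/2)·(-5) = 3/4.
If the defender plays Center, the attacker's expected payoff is (1/4)·(-2) + (1/4)·(-1) + (1/2)·(-1) = -5/4.
If the defender plays Right, the attacker's expected payoff is (1/4)·5 + (1/4)·(-7) + (1/2)·(-2) = -3/2.
The defender minimizes the attacker's payoff; the smallest is -3/2, so the best response is Right.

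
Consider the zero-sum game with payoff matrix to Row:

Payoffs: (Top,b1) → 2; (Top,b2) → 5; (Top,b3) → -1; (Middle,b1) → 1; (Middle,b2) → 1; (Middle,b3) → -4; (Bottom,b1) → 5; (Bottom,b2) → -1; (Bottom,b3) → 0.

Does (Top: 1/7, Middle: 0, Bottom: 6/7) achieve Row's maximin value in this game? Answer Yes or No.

Yes

Against b1 this mix gives (1/7)·2 + (6/7)·5 = 32/7.
Against b2 this mix gives (1/7)·5 + (6/7)·(-1) = -1/7.
Against b3 this mix gives (1/7)·(-1) + (6/7)·0 = -1/7.
All of Column's active replies (b2, b3) yield -1/7, and no column does worse for Row. The mix makes Column indifferent and guarantees -1/7, so it is optimal.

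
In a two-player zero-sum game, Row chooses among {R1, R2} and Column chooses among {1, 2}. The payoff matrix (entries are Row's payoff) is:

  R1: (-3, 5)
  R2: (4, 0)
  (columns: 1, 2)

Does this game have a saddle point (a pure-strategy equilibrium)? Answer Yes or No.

No

Row minima: R1 → -3, R2 → 0; maximin = 0.
Column maxima: 1 → 4, 2 → 5; minimax = 4.
0 ≠ 4, so no pure-strategy equilibrium exists.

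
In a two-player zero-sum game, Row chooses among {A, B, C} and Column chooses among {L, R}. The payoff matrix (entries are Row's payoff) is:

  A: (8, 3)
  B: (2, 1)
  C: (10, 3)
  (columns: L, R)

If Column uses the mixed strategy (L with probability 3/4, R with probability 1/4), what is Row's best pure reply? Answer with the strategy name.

C

Expected payoff of A: (3/4)·8 + (1/4)·3 = 27/4.
Expected payoff of B: (3/4)·2 + (1/4)·1 = 7/4.
Expected payoff of C: (3/4)·10 + (1/4)·3 = 33/4.
The largest is 33/4, so Row's best response is C.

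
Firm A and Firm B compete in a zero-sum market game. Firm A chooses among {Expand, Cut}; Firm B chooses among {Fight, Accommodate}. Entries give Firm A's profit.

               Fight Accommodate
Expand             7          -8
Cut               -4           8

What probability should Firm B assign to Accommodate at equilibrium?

Row minima: Expand → -8, Cut → -4; maximin = -4.
Column maxima: Fight → 7, Accommodate → 8; minimax = 7.
-4 ≠ 7, so there is no saddle point; optimal play is mixed.
Let Firm A play Expand with probability p. Expected payoff against Fight: 7p + (-4)(1−p) = 11p − 4; against Accommodate: (-8)p + 8(1−p) = −16p + 8.
Setting these equal: 11p − 4 = −16p + 8 ⇒ 27p = 12 ⇒ p = 4/9, and the value is (11)·(4/9) − 4 = 8/9.
For Firm B: with q = P(Fight), equating Expand's and Cut's payoffs gives 15q − 8 = −12q + 8 ⇒ q = 16/27.

11/27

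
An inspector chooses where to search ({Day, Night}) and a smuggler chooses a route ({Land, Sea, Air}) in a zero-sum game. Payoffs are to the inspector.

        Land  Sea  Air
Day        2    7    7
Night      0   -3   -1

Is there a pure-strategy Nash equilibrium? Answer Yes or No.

Row minima: Day → 2, Night → -3; maximin = 2.
Column maxima: Land → 2, Sea → 7, Air → 7; minimax = 2.
maximin = minimax = 2, so a saddle point exists.

Yes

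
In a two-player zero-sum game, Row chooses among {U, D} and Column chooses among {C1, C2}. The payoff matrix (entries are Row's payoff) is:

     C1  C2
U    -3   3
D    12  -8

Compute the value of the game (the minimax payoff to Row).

6/13

Row minima: U → -3, D → -8; maximin = -3.
Column maxima: C1 → 12, C2 → 3; minimax = 3.
-3 ≠ 3, so there is no saddle point; optimal play is mixed.
Let Row play U with probability p. Expected payoff against C1: (-3)p + 12(1−p) = −15p + 12; against C2: 3p + (-8)(1−p) = 11p − 8.
Setting these equal: −15p + 12 = 11p − 8 ⇒ −26p = -20 ⇒ p = 10/13, and the value is (-15)·(10/13) + 12 = 6/13.
For Column: with q = P(C1), equating U's and D's payoffs gives −6q + 3 = 20q − 8 ⇒ q = 11/26.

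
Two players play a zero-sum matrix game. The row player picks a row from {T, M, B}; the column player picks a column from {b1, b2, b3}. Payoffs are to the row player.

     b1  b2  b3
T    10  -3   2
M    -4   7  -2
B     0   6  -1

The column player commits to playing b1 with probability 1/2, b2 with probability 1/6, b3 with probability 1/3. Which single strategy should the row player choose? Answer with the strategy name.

T

Expected payoff of T: (1/2)·10 + (1/6)·(-3) + (1/3)·2 = 31/6.
Expected payoff of M: (1/2)·(-4) + (1/6)·7 + (1/3)·(-2) = -3/2.
Expected payoff of B: (1/2)·0 + (1/6)·6 + (1/3)·(-1) = 2/3.
The largest is 31/6, so the row player's best response is T.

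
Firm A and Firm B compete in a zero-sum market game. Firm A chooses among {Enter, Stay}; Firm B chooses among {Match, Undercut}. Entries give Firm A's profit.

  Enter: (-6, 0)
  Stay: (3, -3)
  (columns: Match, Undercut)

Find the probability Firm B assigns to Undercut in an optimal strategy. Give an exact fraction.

Row minima: Enter → -6, Stay → -3; maximin = -3.
Column maxima: Match → 3, Undercut → 0; minimax = 0.
-3 ≠ 0, so there is no saddle point; optimal play is mixed.
Let Firm A play Enter with probability p. Expected payoff against Match: (-6)p + 3(1−p) = −9p + 3; against Undercut: 0p + (-3)(1−p) = 3p − 3.
Setting these equal: −9p + 3 = 3p − 3 ⇒ −12p = -6 ⇒ p = 1/2, and the value is (-9)·(1/2) + 3 = -3/2.
For Firm B: with q = P(Match), equating Enter's and Stay's payoffs gives −6q = 6q − 3 ⇒ q = 1/4.

3/4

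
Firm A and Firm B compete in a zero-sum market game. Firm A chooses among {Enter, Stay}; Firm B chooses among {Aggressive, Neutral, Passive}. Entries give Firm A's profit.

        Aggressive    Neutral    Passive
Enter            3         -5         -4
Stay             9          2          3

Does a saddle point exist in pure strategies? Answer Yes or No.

Row minima: Enter → -5, Stay → 2; maximin = 2.
Column maxima: Aggressive → 9, Neutral → 2, Passive → 3; minimax = 2.
maximin = minimax = 2, so a saddle point exists.

Yes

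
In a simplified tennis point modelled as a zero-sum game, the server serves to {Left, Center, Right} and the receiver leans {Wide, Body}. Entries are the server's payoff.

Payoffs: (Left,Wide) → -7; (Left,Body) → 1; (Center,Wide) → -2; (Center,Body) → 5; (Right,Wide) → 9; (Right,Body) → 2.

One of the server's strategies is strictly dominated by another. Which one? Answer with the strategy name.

Left

Center gives a strictly higher payoff than Left against every column: -2 > -7, 5 > 1.
So Left is strictly dominated and the server never plays it.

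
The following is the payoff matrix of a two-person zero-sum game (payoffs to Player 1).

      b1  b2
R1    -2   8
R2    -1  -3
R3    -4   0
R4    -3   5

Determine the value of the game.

-7/6

Row minima: R1 → -2, R2 → -3, R3 → -4, R4 → -3; maximin = -2.
Column maxima: b1 → -1, b2 → 8; minimax = -1.
-2 ≠ -1, so there is no saddle point; optimal play is mixed.
R3 is strictly dominated by R1, so Player 1 never plays it.
R4 is strictly dominated by R1, so Player 1 never plays it.
On the remaining 2×2 (R1, R2 vs b1, b2):
Let Player 1 play R1 with probability p. Expected payoff against b1: (-2)p + (-1)(1−p) = −p − 1; against b2: 8p + (-3)(1−p) = 11p − 3.
Setting these equal: −p − 1 = 11p − 3 ⇒ −12p = -2 ⇒ p = 1/6, and the value is (-1)·(1/6) − 1 = -7/6.
For Player 2: with q = P(b1), equating R1's and R2's payoffs gives −10q + 8 = 2q − 3 ⇒ q = 11/12.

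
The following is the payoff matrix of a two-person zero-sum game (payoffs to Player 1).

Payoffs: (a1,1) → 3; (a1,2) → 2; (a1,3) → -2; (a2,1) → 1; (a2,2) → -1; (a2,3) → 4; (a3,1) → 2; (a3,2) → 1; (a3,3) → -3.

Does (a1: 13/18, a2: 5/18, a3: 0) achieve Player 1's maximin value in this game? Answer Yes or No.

Against 1 this mix gives (13/18)·3 + (5/18)·1 = 22/9.
Against 2 this mix gives (13/18)·2 + (5/18)·(-1) = 7/6.
Against 3 this mix gives (13/18)·(-2) + (5/18)·4 = -1/3.
Player 2 will play 3, holding Player 1 to -1/3. Shifting weight toward the row that does better against 3 would raise this floor (the equalizing mix achieves 2/3 against both 3 and 2), so the proposed strategy is not optimal.

No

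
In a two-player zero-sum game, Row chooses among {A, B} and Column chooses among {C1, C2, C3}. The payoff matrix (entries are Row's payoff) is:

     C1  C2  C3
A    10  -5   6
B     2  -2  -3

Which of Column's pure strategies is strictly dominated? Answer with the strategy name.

C1

C2 holds Row's payoff strictly below C1 in every row: -5 < 10, -2 < 2.
So C1 is strictly dominated for Column.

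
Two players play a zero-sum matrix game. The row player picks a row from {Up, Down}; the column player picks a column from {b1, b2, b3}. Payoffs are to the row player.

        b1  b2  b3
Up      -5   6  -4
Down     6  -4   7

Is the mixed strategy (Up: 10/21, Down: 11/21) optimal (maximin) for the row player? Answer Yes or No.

Against b1 this mix gives (10/21)·(-5) + (11/21)·6 = 16/21.
Against b2 this mix gives (10/21)·6 + (11/21)·(-4) = 16/21.
Against b3 this mix gives (10/21)·(-4) + (11/21)·7 = 37/21.
All of the column player's active replies (b1, b2) yield 16/21, and no column does worse for the row player. The mix makes the column player indifferent and guarantees 16/21, so it is optimal.

Yes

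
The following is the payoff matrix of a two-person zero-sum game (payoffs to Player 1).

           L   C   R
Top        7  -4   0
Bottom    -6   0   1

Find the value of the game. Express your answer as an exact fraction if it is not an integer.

-24/17

Row minima: Top → -4, Bottom → -6; maximin = -4.
Column maxima: L → 7, C → 0, R → 1; minimax = 0.
-4 ≠ 0, so there is no saddle point; optimal play is mixed.
R is strictly dominated by C (it gives Player 1 strictly more in every row), so Player 2 never plays it.
On the remaining 2×2 (Top, Bottom vs L, C):
Let Player 1 play Top with probability p. Expected payoff against L: 7p + (-6)(1−p) = 13p − 6; against C: (-4)p + 0(1−p) = −4p.
Setting these equal: 13p − 6 = −4p ⇒ 17p = 6 ⇒ p = 6/17, and the value is (13)·(6/17) − 6 = -24/17.
For Player 2: with q = P(L), equating Top's and Bottom's payoffs gives 11q − 4 = −6q ⇒ q = 4/17.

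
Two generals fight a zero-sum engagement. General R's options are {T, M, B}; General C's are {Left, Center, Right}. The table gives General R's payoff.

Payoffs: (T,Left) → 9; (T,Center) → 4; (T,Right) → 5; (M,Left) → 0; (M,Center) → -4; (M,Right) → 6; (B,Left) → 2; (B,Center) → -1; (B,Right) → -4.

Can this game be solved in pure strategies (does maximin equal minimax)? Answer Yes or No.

Row minima: T → 4, M → -4, B → -4; maximin = 4.
Column maxima: Left → 9, Center → 4, Right → 6; minimax = 4.
maximin = minimax = 4, so a saddle point exists.

Yes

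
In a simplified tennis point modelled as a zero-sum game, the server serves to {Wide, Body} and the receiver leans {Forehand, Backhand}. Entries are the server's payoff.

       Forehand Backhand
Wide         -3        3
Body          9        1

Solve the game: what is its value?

15/7

Row minima: Wide → -3, Body → 1; maximin = 1.
Column maxima: Forehand → 9, Backhand → 3; minimax = 3.
1 ≠ 3, so there is no saddle point; optimal play is mixed.
Let the server play Wide with probability p. Expected payoff against Forehand: (-3)p + 9(1−p) = −12p + 9; against Backhand: 3p + 1(1−p) = 2p + 1.
Setting these equal: −12p + 9 = 2p + 1 ⇒ −14p = -8 ⇒ p = 4/7, and the value is (-12)·(4/7) + 9 = 15/7.
For the receiver: with q = P(Forehand), equating Wide's and Body's payoffs gives −6q + 3 = 8q + 1 ⇒ q = 1/7.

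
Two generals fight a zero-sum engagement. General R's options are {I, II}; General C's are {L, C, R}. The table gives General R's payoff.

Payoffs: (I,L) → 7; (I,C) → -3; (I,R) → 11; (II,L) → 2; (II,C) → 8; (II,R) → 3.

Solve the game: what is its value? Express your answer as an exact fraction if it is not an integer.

Row minima: I → -3, II → 2; maximin = 2.
Column maxima: L → 7, C → 8, R → 11; minimax = 7.
2 ≠ 7, so there is no saddle point; optimal play is mixed.
R is strictly dominated by L (it gives General R strictly more in every row), so General C never plays it.
On the remaining 2×2 (I, II vs L, C):
Let General R play I with probability p. Expected payoff against L: 7p + 2(1−p) = 5p + 2; against C: (-3)p + 8(1−p) = −11p + 8.
Setting these equal: 5p + 2 = −11p + 8 ⇒ 16p = 6 ⇒ p = 3/8, and the value is (5)·(3/8) + 2 = 31/8.
For General C: with q = P(L), equating I's and II's payoffs gives 10q − 3 = −6q + 8 ⇒ q = 11/16.

31/8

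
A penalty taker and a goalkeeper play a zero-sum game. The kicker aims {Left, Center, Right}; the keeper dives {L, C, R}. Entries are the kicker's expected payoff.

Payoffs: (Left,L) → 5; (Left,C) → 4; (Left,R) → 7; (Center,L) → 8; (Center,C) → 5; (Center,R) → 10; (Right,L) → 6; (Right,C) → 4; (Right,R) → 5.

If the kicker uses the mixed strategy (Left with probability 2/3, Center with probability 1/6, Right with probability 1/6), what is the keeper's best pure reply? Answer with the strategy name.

If the keeper plays L, the kicker's expected payoff is (2/3)·5 + (1/6)·8 + (1/6)·6 = 17/3.
If the keeper plays C, the kicker's expected payoff is (2/3)·4 + (1/6)·5 + (1/6)·4 = 25/6.
If the keeper plays R, the kicker's expected payoff is (2/3)·7 + (1/6)·10 + (1/6)·5 = 43/6.
The keeper minimizes the kicker's payoff; the smallest is 25/6, so the best response is C.

C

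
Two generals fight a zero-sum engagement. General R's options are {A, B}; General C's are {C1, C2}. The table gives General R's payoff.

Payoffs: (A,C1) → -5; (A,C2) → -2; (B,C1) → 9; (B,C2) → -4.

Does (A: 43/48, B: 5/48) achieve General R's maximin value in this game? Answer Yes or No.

Against C1 this mix gives (43/48)·(-5) + (5/48)·9 = -85/24.
Against C2 this mix gives (43/48)·(-2) + (5/48)·(-4) = -53/24.
General C will play C1, holding General R to -85/24. Shifting weight toward the row that does better against C1 would raise this floor (the equalizing mix achieves -19/8 against both C1 and C2), so the proposed strategy is not optimal.

No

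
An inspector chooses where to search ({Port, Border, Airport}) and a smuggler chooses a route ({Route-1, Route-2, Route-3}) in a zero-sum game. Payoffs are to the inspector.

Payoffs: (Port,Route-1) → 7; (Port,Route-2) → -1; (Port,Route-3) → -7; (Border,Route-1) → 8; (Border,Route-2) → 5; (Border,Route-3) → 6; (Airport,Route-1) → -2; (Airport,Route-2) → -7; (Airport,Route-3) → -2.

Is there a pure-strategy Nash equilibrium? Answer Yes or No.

Yes

Row minima: Port → -7, Border → 5, Airport → -7; maximin = 5.
Column maxima: Route-1 → 8, Route-2 → 5, Route-3 → 6; minimax = 5.
maximin = minimax = 5, so a saddle point exists.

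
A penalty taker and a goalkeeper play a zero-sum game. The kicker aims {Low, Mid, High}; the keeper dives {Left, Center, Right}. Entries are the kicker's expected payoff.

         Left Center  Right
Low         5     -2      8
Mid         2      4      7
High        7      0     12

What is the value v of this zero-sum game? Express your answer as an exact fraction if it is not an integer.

28/9

Row minima: Low → -2, Mid → 2, High → 0; maximin = 2.
Column maxima: Left → 7, Center → 4, Right → 12; minimax = 4.
2 ≠ 4, so there is no saddle point; optimal play is mixed.
Low is strictly dominated by High, so the kicker never plays it.
Right is strictly dominated by Left (it gives the kicker strictly more in every row), so the keeper never plays it.
On the remaining 2×2 (Mid, High vs Left, Center):
Let the kicker play Mid with probability p. Expected payoff against Left: 2p + 7(1−p) = −5p + 7; against Center: 4p + 0(1−p) = 4p.
Setting these equal: −5p + 7 = 4p ⇒ −9p = -7 ⇒ p = 7/9, and the value is (-5)·(7/9) + 7 = 28/9.
For the keeper: with q = P(Left), equating Mid's and High's payoffs gives −2q + 4 = 7q ⇒ q = 4/9.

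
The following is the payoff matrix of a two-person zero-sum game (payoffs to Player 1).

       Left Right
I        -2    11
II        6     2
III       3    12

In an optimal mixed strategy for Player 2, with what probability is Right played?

Row minima: I → -2, II → 2, III → 3; maximin = 3.
Column maxima: Left → 6, Right → 12; minimax = 6.
3 ≠ 6, so there is no saddle point; optimal play is mixed.
I is strictly dominated by III, so Player 1 never plays it.
On the remaining 2×2 (II, III vs Left, Right):
Let Player 1 play II with probability p. Expected payoff against Left: 6p + 3(1−p) = 3p + 3; against Right: 2p + 12(1−p) = −10p + 12.
Setting these equal: 3p + 3 = −10p + 12 ⇒ 13p = 9 ⇒ p = 9/13, and the value is (3)·(9/13) + 3 = 66/13.
For Player 2: with q = P(Left), equating II's and III's payoffs gives 4q + 2 = −9q + 12 ⇒ q = 10/13.

3/13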